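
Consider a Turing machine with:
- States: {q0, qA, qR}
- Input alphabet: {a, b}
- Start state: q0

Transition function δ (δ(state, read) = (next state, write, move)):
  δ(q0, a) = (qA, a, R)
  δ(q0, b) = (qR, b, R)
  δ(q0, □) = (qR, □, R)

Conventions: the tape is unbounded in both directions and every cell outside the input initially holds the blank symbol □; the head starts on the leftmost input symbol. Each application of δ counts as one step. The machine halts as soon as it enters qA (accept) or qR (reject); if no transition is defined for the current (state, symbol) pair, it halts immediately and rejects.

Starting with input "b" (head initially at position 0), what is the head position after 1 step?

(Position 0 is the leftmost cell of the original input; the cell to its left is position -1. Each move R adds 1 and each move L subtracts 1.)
Step 0: [q0]b (head at position 0)
Step 1: δ(q0, b) = (qR, b, R)  ⊢  b[qR]□ (head at position 1)
Head position after 1 step: 1

Final answer: Position 1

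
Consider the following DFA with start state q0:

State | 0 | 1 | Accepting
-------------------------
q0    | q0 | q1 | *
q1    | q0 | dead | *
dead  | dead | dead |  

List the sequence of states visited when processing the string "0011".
q0 → q0 → q0 → q1 → dead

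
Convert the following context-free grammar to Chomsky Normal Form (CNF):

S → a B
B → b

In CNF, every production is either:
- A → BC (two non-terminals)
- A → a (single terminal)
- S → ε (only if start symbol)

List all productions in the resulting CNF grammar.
The grammar has no ε-productions or unit productions to eliminate.
S → a B has terminal a in a right-hand side of length ≥ 2: introduce T_a → a and use T_a in place of a.
B → b is already in CNF (single terminal) – keep it.
S → a B becomes S → T_a B.
Resulting CNF grammar (3 productions): T_a → a; B → b; S → T_a B

Final answer: T_a → a; B → b; S → T_a B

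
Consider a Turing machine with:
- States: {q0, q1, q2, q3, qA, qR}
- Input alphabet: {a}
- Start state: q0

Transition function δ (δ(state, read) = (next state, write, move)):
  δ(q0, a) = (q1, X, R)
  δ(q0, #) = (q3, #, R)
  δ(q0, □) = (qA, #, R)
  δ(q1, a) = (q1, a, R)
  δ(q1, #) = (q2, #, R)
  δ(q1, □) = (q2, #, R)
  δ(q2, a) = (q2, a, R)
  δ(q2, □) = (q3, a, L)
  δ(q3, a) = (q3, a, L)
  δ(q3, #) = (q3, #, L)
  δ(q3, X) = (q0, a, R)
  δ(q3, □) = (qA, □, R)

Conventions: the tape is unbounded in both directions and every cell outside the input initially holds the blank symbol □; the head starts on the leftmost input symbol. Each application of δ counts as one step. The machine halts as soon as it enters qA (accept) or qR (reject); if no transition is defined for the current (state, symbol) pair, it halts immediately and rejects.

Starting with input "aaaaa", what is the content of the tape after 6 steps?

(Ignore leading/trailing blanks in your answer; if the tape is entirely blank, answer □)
Step 0: [q0]aaaaa (head at position 0)
Step 1: δ(q0, a) = (q1, X, R)  ⊢  X[q1]aaaa (head at position 1)
Step 2: δ(q1, a) = (q1, a, R)  ⊢  Xa[q1]aaa (head at position 2)
Step 3: δ(q1, a) = (q1, a, R)  ⊢  Xaa[q1]aa (head at position 3)
Step 4: δ(q1, a) = (q1, a, R)  ⊢  Xaaa[q1]a (head at position 4)
Step 5: δ(q1, a) = (q1, a, R)  ⊢  Xaaaa[q1]□ (head at position 5)
Step 6: δ(q1, □) = (q2, #, R)  ⊢  Xaaaa#[q2]□ (head at position 6)
Tape after 6 steps (ignoring surrounding blanks): Xaaaa#

Final answer: Tape: Xaaaa#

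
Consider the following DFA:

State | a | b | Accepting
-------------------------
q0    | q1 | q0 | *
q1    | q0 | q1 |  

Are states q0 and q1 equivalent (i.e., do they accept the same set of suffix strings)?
Try the suffix ε (the empty string).
From q0: q0 — accepting.
From q1: q1 — not accepting.
The two states disagree on this suffix, so they are not equivalent.

Final answer: No. Distinguishing string: ε (the empty string) - accepted from q0 but not from q1.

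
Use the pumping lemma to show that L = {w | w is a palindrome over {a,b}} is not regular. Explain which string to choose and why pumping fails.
Language: L = {w | w is a palindrome over {a,b}} (strings that read the same forwards and backwards)
Step 1: Assume for contradiction that L is regular, with pumping length p.
Step 2: Choose s = a^p b a^p. Then s ∈ L (it reads the same forwards and backwards) and |s| ≥ p.
Step 3: Consider any decomposition s = xyz with |xy| ≤ p and |y| > 0. Since |xy| ≤ p and the first p symbols of s are all a's, y = a^k for some k with 1 ≤ k ≤ p.
Step 4: Pumping up (i = 2): xy²z = a^(p+k) b a^p. Its reverse is a^p b a^(p+k) ≠ a^(p+k) b a^p (the single b is no longer in the middle), so xy²z is not a palindrome and xy²z ∉ L.
This contradicts the pumping lemma, so L is not regular.

Final answer: Choose s = a^p b a^p. Since |xy| ≤ p, y = a^k with k ≥ 1. Then xy²z = a^(p+k) b a^p is not a palindrome, so ∉ L.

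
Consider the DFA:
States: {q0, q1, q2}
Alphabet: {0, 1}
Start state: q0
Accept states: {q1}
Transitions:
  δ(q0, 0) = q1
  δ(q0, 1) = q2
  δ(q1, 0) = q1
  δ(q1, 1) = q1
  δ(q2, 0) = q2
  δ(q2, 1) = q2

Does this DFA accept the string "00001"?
Processing string "00001":
  q0 --0--> q1
  q1 --0--> q1
  q1 --0--> q1
  q1 --0--> q1
  q1 --1--> q1
Final state: q1
Accept states: {q1}
q1 is an accept state, so the string is accepted.

Final answer: Yes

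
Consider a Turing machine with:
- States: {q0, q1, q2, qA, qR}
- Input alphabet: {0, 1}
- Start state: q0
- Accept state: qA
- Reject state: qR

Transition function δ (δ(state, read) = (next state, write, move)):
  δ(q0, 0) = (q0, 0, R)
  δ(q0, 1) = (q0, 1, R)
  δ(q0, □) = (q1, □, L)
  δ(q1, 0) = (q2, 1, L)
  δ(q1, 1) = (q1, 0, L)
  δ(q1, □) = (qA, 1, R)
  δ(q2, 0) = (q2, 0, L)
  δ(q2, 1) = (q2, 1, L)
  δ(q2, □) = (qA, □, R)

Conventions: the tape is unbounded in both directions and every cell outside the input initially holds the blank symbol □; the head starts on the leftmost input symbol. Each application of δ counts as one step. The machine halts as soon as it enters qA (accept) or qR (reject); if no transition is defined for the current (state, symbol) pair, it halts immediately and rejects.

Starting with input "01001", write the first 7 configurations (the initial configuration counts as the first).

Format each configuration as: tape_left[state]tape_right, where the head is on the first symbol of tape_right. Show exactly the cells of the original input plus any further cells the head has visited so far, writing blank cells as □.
Step 0: [q0]01001 (head at position 0)
Step 1: δ(q0, 0) = (q0, 0, R)  ⊢  0[q0]1001 (head at position 1)
Step 2: δ(q0, 1) = (q0, 1, R)  ⊢  01[q0]001 (head at position 2)
Step 3: δ(q0, 0) = (q0, 0, R)  ⊢  010[q0]01 (head at position 3)
Step 4: δ(q0, 0) = (q0, 0, R)  ⊢  0100[q0]1 (head at position 4)
Step 5: δ(q0, 1) = (q0, 1, R)  ⊢  01001[q0]□ (head at position 5)
Step 6: δ(q0, □) = (q1, □, L)  ⊢  0100[q1]1□ (head at position 4)

Final answer: [q0]01001 ⊢ 0[q0]1001 ⊢ 01[q0]001 ⊢ 010[q0]01 ⊢ 0100[q0]1 ⊢ 01001[q0]□ ⊢ 0100[q1]1□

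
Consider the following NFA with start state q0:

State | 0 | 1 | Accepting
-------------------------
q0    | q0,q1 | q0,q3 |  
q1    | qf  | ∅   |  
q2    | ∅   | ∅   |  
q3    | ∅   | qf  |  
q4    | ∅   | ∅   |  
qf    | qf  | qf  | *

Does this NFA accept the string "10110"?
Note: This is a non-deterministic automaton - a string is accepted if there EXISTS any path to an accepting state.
Track the set of states the NFA could be in: start {q0}
Read '1': {q0} → {q0, q3}
Read '0': {q0, q3} → {q0, q1}
Read '1': {q0, q1} → {q0, q3}
Read '1': {q0, q3} → {q0, q3, qf}
Read '0': {q0, q3, qf} → {q0, q1, qf}
Final set {q0, q1, qf} contains accepting state(s) {qf} → accepted.

Final answer: Yes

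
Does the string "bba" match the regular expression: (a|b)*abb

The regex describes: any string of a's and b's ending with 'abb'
No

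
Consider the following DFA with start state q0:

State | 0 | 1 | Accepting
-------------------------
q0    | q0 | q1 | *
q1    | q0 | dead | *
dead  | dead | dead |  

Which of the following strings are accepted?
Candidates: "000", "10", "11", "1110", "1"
"000": q0 → q0 → q0 → q0; q0 is accepting → accepted
"10": q0 → q1 → q0; q0 is accepting → accepted
"11": q0 → q1 → dead; dead is not accepting → rejected
"1110": q0 → q1 → dead → dead → dead; dead is not accepting → rejected
"1": q0 → q1; q1 is accepting → accepted

Final answer: "000", "10", "1"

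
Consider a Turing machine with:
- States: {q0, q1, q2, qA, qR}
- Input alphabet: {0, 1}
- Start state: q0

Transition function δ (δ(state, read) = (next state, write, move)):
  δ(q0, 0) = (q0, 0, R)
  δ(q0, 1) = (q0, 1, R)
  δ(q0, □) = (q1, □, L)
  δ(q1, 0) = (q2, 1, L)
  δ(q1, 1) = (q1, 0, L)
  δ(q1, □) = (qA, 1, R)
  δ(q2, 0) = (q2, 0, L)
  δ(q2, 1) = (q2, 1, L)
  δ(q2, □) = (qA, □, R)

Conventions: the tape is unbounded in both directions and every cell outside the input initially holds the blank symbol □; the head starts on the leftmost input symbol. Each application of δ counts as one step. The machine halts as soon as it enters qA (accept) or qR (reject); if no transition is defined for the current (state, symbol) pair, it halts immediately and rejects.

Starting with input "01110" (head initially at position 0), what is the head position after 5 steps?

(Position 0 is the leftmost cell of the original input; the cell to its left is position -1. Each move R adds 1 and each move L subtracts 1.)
Step 0: [q0]01110 (head at position 0)
Step 1: δ(q0, 0) = (q0, 0, R)  ⊢  0[q0]1110 (head at position 1)
Step 2: δ(q0, 1) = (q0, 1, R)  ⊢  01[q0]110 (head at position 2)
Step 3: δ(q0, 1) = (q0, 1, R)  ⊢  011[q0]10 (head at position 3)
Step 4: δ(q0, 1) = (q0, 1, R)  ⊢  0111[q0]0 (head at position 4)
Step 5: δ(q0, 0) = (q0, 0, R)  ⊢  01110[q0]□ (head at position 5)
Head position after 5 steps: 5

Final answer: Position 5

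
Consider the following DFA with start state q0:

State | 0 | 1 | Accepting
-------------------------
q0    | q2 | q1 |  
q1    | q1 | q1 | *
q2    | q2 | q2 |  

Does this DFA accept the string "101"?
Start in q0.
Read '1': q0 → q1
Read '0': q1 → q1
Read '1': q1 → q1
Final state q1 is accepting, so the string is accepted.

Final answer: Yes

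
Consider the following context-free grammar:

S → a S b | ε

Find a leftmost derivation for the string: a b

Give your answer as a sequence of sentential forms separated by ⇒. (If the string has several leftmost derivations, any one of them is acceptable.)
Start with S.
Step 1: the leftmost non-terminal is S; apply S → a S b:  a S b
Step 2: the leftmost non-terminal is S; apply S → ε:  a b

Final answer: S ⇒ a S b ⇒ a b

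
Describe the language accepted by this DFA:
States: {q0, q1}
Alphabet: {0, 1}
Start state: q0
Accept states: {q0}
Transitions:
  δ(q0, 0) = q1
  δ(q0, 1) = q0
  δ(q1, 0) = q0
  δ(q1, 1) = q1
Analyzing the DFA structure:
Start state: q0
Accept states: {q0}
Interpreting what each state remembers (checking against the transitions):
  q0: an even number of 0s has been read so far
  q1: an odd number of 0s has been read so far
  δ(q0, 0): in q0 (an even number of 0s has been read so far), after reading 0 we have: an odd number of 0s has been read so far → q1
  δ(q0, 1): in q0 (an even number of 0s has been read so far), after reading 1 we have: an even number of 0s has been read so far → q0
  δ(q1, 0): in q1 (an odd number of 0s has been read so far), after reading 0 we have: an even number of 0s has been read so far → q0
  δ(q1, 1): in q1 (an odd number of 0s has been read so far), after reading 1 we have: an odd number of 0s has been read so far → q1
A string is accepted iff it ends in {q0}, i.e. an even number of 0s has been read so far.
Language: All binary strings with an even number of 0s

Final answer: All binary strings with an even number of 0s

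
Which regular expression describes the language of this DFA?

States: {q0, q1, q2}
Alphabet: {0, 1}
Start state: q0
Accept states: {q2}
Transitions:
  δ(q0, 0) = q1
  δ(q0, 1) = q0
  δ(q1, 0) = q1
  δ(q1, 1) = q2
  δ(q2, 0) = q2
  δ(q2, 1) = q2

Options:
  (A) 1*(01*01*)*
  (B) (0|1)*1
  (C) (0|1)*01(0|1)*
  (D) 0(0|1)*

Testing sample strings against the DFA:
  '11101' -> accepted
  '0100' -> accepted
  '00' -> rejected
  '0100' -> accepted
Checking each option for a counterexample:
  (A) 1*(01*01*)*: ε is rejected by the DFA but matches the regex → eliminated
  (B) (0|1)*1: '1' is rejected by the DFA but matches the regex → eliminated
  (C) (0|1)*01(0|1)*: agrees with the DFA on all strings of length ≤ 4
  (D) 0(0|1)*: '0' is rejected by the DFA but matches the regex → eliminated
Only (C) (0|1)*01(0|1)* is consistent with the DFA.

Final answer: (C) (0|1)*01(0|1)*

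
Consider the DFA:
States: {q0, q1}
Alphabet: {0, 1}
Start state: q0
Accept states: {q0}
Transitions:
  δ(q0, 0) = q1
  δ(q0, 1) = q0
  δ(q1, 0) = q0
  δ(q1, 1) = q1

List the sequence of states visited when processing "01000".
Starting at q0
Read '0': q0 -> q1
Read '1': q1 -> q1
Read '0': q1 -> q0
Read '0': q0 -> q1
Read '0': q1 -> q0

Final answer: q0 -> q1 -> q1 -> q0 -> q1 -> q0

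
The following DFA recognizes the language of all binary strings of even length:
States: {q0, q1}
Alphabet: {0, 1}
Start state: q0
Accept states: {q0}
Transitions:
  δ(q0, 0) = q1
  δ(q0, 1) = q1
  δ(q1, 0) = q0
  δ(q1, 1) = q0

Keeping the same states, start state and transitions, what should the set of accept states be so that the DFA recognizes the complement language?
The DFA is complete (every state has a transition on every symbol), so the complement
is recognized by the same DFA with accepting and non-accepting states swapped.
Original accept states: {q0}
Complement accept states = All states - Original accept states
= {q0, q1} - {q0}
= {q1}
Complement language: strings of ODD length

Final answer: {q1}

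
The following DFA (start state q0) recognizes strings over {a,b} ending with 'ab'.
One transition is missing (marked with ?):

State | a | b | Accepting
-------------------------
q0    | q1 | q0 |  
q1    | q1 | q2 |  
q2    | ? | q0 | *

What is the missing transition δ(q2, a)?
q1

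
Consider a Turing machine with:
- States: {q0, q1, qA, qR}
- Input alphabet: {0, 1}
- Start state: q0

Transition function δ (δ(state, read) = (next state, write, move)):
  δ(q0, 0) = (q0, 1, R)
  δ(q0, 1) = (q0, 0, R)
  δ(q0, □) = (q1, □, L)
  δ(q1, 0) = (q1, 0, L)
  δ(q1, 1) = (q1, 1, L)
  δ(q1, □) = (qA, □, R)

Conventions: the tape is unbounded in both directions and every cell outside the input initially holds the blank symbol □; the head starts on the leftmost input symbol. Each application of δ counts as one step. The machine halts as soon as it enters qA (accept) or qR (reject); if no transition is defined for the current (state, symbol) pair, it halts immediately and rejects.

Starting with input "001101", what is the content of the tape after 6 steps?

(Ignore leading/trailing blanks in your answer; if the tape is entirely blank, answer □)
Step 0: [q0]001101 (head at position 0)
Step 1: δ(q0, 0) = (q0, 1, R)  ⊢  1[q0]01101 (head at position 1)
Step 2: δ(q0, 0) = (q0, 1, R)  ⊢  11[q0]1101 (head at position 2)
Step 3: δ(q0, 1) = (q0, 0, R)  ⊢  110[q0]101 (head at position 3)
Step 4: δ(q0, 1) = (q0, 0, R)  ⊢  1100[q0]01 (head at position 4)
Step 5: δ(q0, 0) = (q0, 1, R)  ⊢  11001[q0]1 (head at position 5)
Step 6: δ(q0, 1) = (q0, 0, R)  ⊢  110010[q0]□ (head at position 6)
Tape after 6 steps (ignoring surrounding blanks): 110010

Final answer: Tape: 110010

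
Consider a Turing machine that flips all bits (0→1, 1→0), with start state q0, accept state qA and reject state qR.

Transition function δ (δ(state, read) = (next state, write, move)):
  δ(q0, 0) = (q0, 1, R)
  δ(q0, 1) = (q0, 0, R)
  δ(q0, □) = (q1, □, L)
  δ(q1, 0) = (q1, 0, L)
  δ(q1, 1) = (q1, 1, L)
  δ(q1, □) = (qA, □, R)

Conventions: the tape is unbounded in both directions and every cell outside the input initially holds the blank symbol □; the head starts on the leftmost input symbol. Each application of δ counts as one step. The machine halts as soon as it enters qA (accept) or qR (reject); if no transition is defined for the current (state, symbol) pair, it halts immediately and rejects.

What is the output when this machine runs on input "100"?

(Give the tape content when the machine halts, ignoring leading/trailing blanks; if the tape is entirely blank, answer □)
Step 0: [q0]100 (head at position 0)
Step 1: δ(q0, 1) = (q0, 0, R)  ⊢  0[q0]00 (head at position 1)
Step 2: δ(q0, 0) = (q0, 1, R)  ⊢  01[q0]0 (head at position 2)
Step 3: δ(q0, 0) = (q0, 1, R)  ⊢  011[q0]□ (head at position 3)
Step 4: δ(q0, □) = (q1, □, L)  ⊢  01[q1]1□ (head at position 2)
Step 5: δ(q1, 1) = (q1, 1, L)  ⊢  0[q1]11□ (head at position 1)
Step 6: δ(q1, 1) = (q1, 1, L)  ⊢  [q1]011□ (head at position 0)
Step 7: δ(q1, 0) = (q1, 0, L)  ⊢  [q1]□011□ (head at position -1)
Step 8: δ(q1, □) = (qA, □, R)  ⊢  □[qA]011□ (head at position 0)
The machine is in qA, so it halts and accepts.
Tape content when halted (ignoring surrounding blanks): 011

Final answer: Output: 011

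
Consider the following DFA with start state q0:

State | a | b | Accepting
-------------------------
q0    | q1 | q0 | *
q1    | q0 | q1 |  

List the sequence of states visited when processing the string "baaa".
q0 → q0 → q1 → q0 → q1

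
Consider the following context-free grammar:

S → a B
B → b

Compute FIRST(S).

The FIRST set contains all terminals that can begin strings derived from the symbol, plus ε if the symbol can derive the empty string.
S has the single production S → a B, whose right-hand side begins with the terminal a. So FIRST(S) = {a}.

Final answer: {a}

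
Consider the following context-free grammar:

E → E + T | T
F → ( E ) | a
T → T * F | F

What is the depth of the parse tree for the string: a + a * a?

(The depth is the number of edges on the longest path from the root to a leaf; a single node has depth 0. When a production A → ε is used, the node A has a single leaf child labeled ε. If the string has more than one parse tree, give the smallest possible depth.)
The grammar is unambiguous; the parse tree of a + a * a is:
E → E + T at the root (depth 0).
  Left E (depth 1) → T (2) → F (3) → a (4).
  Right T (depth 1) → T * F; that T (2) → F (3) → a (4); F (2) → a (3).
The longest root-to-leaf paths have 4 edges.
Depth = 4.

Final answer: 4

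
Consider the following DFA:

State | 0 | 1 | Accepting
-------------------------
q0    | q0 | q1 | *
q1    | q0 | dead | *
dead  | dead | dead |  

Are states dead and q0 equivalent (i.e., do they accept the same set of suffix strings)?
Try the suffix ε (the empty string).
From dead: dead — not accepting.
From q0: q0 — accepting.
The two states disagree on this suffix, so they are not equivalent.

Final answer: No. Distinguishing string: ε (the empty string) - accepted from q0 but not from dead.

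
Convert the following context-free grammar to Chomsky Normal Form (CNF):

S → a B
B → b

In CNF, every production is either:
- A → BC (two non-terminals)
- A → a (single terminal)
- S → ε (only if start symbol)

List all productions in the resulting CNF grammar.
The grammar has no ε-productions or unit productions to eliminate.
S → a B has terminal a in a right-hand side of length ≥ 2: introduce T_a → a and use T_a in place of a.
B → b is already in CNF (single terminal) – keep it.
S → a B becomes S → T_a B.
Resulting CNF grammar (3 productions): T_a → a; B → b; S → T_a B

Final answer: T_a → a; B → b; S → T_a B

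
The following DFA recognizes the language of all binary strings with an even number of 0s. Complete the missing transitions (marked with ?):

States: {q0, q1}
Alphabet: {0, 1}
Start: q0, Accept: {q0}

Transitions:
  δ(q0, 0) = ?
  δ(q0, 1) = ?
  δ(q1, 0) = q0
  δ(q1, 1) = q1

What each state remembers (consistent with the given transitions and accept states):
  q0: an even number of 0s has been read so far
  q1: an odd number of 0s has been read so far
Filling in the missing entries:
  δ(q0, 0): in q0 (an even number of 0s has been read so far), after reading 0 we have: an odd number of 0s has been read so far → q1
  δ(q0, 1): in q0 (an even number of 0s has been read so far), after reading 1 we have: an even number of 0s has been read so far → q0

Final answer: δ(q0, 0) = q1; δ(q0, 1) = q0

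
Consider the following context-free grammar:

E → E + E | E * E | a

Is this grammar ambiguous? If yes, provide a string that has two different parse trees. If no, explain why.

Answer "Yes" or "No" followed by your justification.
Two different leftmost derivations of a + a * a:
  (1) E ⇒ E + E ⇒ a + E ⇒ a + E * E ⇒ a + a * E ⇒ a + a * a   (tree groups a + (a * a))
  (2) E ⇒ E * E ⇒ E + E * E ⇒ a + E * E ⇒ a + a * E ⇒ a + a * a   (tree groups (a + a) * a)
Two distinct leftmost derivations = two distinct parse trees, so the grammar is ambiguous.

Final answer: Yes - the string 'a + a * a' has two distinct leftmost derivations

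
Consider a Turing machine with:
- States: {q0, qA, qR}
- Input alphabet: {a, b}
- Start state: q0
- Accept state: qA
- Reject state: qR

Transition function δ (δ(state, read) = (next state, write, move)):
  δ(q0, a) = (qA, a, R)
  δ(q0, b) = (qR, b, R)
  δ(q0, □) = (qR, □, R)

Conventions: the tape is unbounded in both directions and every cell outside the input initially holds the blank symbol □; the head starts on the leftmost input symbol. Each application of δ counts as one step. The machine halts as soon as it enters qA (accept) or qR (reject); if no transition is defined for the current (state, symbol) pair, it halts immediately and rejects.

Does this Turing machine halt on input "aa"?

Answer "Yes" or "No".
Step 0: [q0]aa (head at position 0)
Step 1: δ(q0, a) = (qA, a, R)  ⊢  a[qA]a (head at position 1)
The machine is in qA, so it halts and accepts.
It halts after 1 steps.

Final answer: Yes - halts after 1 steps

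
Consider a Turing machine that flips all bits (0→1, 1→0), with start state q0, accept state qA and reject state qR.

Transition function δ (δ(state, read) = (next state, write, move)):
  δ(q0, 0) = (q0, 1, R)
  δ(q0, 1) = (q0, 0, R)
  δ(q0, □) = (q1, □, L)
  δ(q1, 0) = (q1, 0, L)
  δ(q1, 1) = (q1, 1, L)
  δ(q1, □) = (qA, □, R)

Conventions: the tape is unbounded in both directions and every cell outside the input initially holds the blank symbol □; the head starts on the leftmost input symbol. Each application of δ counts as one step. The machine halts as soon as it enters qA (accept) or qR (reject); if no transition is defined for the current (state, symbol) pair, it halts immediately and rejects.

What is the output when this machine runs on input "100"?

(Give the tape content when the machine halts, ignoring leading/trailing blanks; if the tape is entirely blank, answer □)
Step 0: [q0]100 (head at position 0)
Step 1: δ(q0, 1) = (q0, 0, R)  ⊢  0[q0]00 (head at position 1)
Step 2: δ(q0, 0) = (q0, 1, R)  ⊢  01[q0]0 (head at position 2)
Step 3: δ(q0, 0) = (q0, 1, R)  ⊢  011[q0]□ (head at position 3)
Step 4: δ(q0, □) = (q1, □, L)  ⊢  01[q1]1□ (head at position 2)
Step 5: δ(q1, 1) = (q1, 1, L)  ⊢  0[q1]11□ (head at position 1)
Step 6: δ(q1, 1) = (q1, 1, L)  ⊢  [q1]011□ (head at position 0)
Step 7: δ(q1, 0) = (q1, 0, L)  ⊢  [q1]□011□ (head at position -1)
Step 8: δ(q1, □) = (qA, □, R)  ⊢  □[qA]011□ (head at position 0)
The machine is in qA, so it halts and accepts.
Tape content when halted (ignoring surrounding blanks): 011

Final answer: Output: 011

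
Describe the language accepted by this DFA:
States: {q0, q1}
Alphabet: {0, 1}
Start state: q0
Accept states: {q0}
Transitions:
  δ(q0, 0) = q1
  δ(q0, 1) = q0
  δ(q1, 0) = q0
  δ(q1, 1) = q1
Analyzing the DFA structure:
Start state: q0
Accept states: {q0}
Interpreting what each state remembers (checking against the transitions):
  q0: an even number of 0s has been read so far
  q1: an odd number of 0s has been read so far
  δ(q0, 0): in q0 (an even number of 0s has been read so far), after reading 0 we have: an odd number of 0s has been read so far → q1
  δ(q0, 1): in q0 (an even number of 0s has been read so far), after reading 1 we have: an even number of 0s has been read so far → q0
  δ(q1, 0): in q1 (an odd number of 0s has been read so far), after reading 0 we have: an even number of 0s has been read so far → q0
  δ(q1, 1): in q1 (an odd number of 0s has been read so far), after reading 1 we have: an odd number of 0s has been read so far → q1
A string is accepted iff it ends in {q0}, i.e. an even number of 0s has been read so far.
Language: All binary strings with an even number of 0s

Final answer: All binary strings with an even number of 0s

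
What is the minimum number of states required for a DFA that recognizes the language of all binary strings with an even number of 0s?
Language: binary strings with an even number of 0s
Lower bound (Myhill–Nerode): the prefixes ε, 0 are pairwise distinguishable:
  ε vs 0: suffix ε distinguishes them (ε has zero 0s (accepted), 0 has one 0 (rejected))
So any DFA needs at least 2 states.
Upper bound: a DFA with 2 states exists (one state per class above).
Minimum states: 2

Final answer: 2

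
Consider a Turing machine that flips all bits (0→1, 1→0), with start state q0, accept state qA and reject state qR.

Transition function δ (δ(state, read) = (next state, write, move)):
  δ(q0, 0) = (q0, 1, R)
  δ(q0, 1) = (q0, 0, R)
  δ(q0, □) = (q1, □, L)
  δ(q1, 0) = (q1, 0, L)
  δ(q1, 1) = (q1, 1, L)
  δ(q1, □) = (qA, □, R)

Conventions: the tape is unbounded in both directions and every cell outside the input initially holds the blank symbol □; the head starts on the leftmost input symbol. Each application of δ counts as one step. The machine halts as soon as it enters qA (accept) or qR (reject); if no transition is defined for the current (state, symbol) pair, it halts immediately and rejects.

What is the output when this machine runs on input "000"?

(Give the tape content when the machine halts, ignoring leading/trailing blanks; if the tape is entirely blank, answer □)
Step 0: [q0]000 (head at position 0)
Step 1: δ(q0, 0) = (q0, 1, R)  ⊢  1[q0]00 (head at position 1)
Step 2: δ(q0, 0) = (q0, 1, R)  ⊢  11[q0]0 (head at position 2)
Step 3: δ(q0, 0) = (q0, 1, R)  ⊢  111[q0]□ (head at position 3)
Step 4: δ(q0, □) = (q1, □, L)  ⊢  11[q1]1□ (head at position 2)
Step 5: δ(q1, 1) = (q1, 1, L)  ⊢  1[q1]11□ (head at position 1)
Step 6: δ(q1, 1) = (q1, 1, L)  ⊢  [q1]111□ (head at position 0)
Step 7: δ(q1, 1) = (q1, 1, L)  ⊢  [q1]□111□ (head at position -1)
Step 8: δ(q1, □) = (qA, □, R)  ⊢  □[qA]111□ (head at position 0)
The machine is in qA, so it halts and accepts.
Tape content when halted (ignoring surrounding blanks): 111

Final answer: Output: 111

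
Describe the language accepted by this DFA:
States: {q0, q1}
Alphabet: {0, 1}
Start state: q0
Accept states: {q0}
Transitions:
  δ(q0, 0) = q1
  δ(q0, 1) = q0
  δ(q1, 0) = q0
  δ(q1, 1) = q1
Analyzing the DFA structure:
Start state: q0
Accept states: {q0}
Interpreting what each state remembers (checking against the transitions):
  q0: an even number of 0s has been read so far
  q1: an odd number of 0s has been read so far
  δ(q0, 0): in q0 (an even number of 0s has been read so far), after reading 0 we have: an odd number of 0s has been read so far → q1
  δ(q0, 1): in q0 (an even number of 0s has been read so far), after reading 1 we have: an even number of 0s has been read so far → q0
  δ(q1, 0): in q1 (an odd number of 0s has been read so far), after reading 0 we have: an even number of 0s has been read so far → q0
  δ(q1, 1): in q1 (an odd number of 0s has been read so far), after reading 1 we have: an odd number of 0s has been read so far → q1
A string is accepted iff it ends in {q0}, i.e. an even number of 0s has been read so far.
Language: All binary strings with an even number of 0s

Final answer: All binary strings with an even number of 0s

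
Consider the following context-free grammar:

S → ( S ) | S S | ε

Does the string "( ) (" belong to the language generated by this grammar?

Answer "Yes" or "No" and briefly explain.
Each production adds parentheses only in matched pairs (S → ( S )) or none at all, so every derived string has equally many '(' and ')'. The string ( ) ( has two '(' and one ')', so it cannot be derived.

Final answer: No - no valid derivation exists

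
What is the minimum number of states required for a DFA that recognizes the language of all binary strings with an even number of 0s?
Language: binary strings with an even number of 0s
Lower bound (Myhill–Nerode): the prefixes ε, 0 are pairwise distinguishable:
  ε vs 0: suffix ε distinguishes them (ε has zero 0s (accepted), 0 has one 0 (rejected))
So any DFA needs at least 2 states.
Upper bound: a DFA with 2 states exists (one state per class above).
Minimum states: 2

Final answer: 2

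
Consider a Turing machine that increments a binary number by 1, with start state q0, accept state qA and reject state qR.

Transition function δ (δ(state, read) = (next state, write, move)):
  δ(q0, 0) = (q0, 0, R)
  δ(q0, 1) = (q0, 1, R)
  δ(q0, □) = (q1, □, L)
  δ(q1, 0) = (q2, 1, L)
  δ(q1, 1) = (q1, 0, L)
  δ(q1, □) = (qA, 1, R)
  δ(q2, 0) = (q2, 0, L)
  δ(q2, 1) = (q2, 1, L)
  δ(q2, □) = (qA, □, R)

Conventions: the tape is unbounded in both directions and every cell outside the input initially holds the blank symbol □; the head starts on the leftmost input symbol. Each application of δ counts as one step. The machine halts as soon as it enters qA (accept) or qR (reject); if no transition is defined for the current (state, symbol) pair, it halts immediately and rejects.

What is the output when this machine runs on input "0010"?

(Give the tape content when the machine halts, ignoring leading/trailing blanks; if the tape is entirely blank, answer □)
Step 0: [q0]0010 (head at position 0)
Step 1: δ(q0, 0) = (q0, 0, R)  ⊢  0[q0]010 (head at position 1)
Step 2: δ(q0, 0) = (q0, 0, R)  ⊢  00[q0]10 (head at position 2)
Step 3: δ(q0, 1) = (q0, 1, R)  ⊢  001[q0]0 (head at position 3)
Step 4: δ(q0, 0) = (q0, 0, R)  ⊢  0010[q0]□ (head at position 4)
Step 5: δ(q0, □) = (q1, □, L)  ⊢  001[q1]0□ (head at position 3)
Step 6: δ(q1, 0) = (q2, 1, L)  ⊢  00[q2]11□ (head at position 2)
Step 7: δ(q2, 1) = (q2, 1, L)  ⊢  0[q2]011□ (head at position 1)
Step 8: δ(q2, 0) = (q2, 0, L)  ⊢  [q2]0011□ (head at position 0)
Step 9: δ(q2, 0) = (q2, 0, L)  ⊢  [q2]□0011□ (head at position -1)
Step 10: δ(q2, □) = (qA, □, R)  ⊢  □[qA]0011□ (head at position 0)
The machine is in qA, so it halts and accepts.
Tape content when halted (ignoring surrounding blanks): 0011

Final answer: Output: 0011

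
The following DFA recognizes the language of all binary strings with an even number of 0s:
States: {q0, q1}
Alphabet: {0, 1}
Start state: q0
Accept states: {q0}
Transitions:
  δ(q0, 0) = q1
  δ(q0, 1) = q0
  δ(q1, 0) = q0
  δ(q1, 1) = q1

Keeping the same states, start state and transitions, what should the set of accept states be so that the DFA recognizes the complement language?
The DFA is complete (every state has a transition on every symbol), so the complement
is recognized by the same DFA with accepting and non-accepting states swapped.
Original accept states: {q0}
Complement accept states = All states - Original accept states
= {q0, q1} - {q0}
= {q1}
Complement language: strings with an ODD number of 0s

Final answer: {q1}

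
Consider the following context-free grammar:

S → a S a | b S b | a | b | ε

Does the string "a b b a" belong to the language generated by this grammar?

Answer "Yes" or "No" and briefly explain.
A derivation exists: S ⇒ a S a ⇒ a b S b a ⇒ a b b a (using S → a S a, S → b S b, then S → ε).

Final answer: Yes - a valid derivation exists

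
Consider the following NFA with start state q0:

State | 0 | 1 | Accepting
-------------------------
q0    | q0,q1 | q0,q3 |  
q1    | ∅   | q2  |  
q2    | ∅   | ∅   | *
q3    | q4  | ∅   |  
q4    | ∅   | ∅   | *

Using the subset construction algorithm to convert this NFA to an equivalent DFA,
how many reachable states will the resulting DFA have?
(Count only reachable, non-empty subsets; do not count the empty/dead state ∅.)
Start subset: {q0}
{q0}: on 0 → {q0, q1}, on 1 → {q0, q3}
{q0, q1}: on 0 → {q0, q1}, on 1 → {q0, q2, q3}
{q0, q3}: on 0 → {q0, q1, q4}, on 1 → {q0, q3}
{q0, q2, q3}: on 0 → {q0, q1, q4}, on 1 → {q0, q3}
{q0, q1, q4}: on 0 → {q0, q1}, on 1 → {q0, q2, q3}
Reachable non-empty subsets: {q0}, {q0, q1}, {q0, q3}, {q0, q2, q3}, {q0, q1, q4} — 5 in total.

Final answer: 5 states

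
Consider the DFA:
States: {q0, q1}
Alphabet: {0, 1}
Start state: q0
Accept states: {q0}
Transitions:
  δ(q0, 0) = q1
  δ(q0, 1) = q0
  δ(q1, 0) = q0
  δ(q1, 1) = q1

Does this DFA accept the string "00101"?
Processing string "00101":
  q0 --0--> q1
  q1 --0--> q0
  q0 --1--> q0
  q0 --0--> q1
  q1 --1--> q1
Final state: q1
Accept states: {q0}
q1 is not an accept state, so the string is rejected.

Final answer: No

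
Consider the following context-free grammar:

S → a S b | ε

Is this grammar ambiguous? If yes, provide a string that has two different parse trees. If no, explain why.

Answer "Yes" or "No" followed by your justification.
At every step exactly one production applies: if the remaining string to generate is non-empty it starts with a and ends with b, forcing S → a S b; if it is empty, S → ε is forced. Hence each string a^n b^n has exactly one derivation (S → a S b applied n times, then S → ε) and one parse tree.

Final answer: No - the grammar is unambiguous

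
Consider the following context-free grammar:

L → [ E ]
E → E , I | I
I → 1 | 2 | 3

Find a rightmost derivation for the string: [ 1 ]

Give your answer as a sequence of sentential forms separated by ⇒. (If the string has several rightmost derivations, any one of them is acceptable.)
Start with L.
Step 1: the rightmost non-terminal is L; apply L → [ E ]:  [ E ]
Step 2: the rightmost non-terminal is E; apply E → I:  [ I ]
Step 3: the rightmost non-terminal is I; apply I → 1:  [ 1 ]

Final answer: L ⇒ [ E ] ⇒ [ I ] ⇒ [ 1 ]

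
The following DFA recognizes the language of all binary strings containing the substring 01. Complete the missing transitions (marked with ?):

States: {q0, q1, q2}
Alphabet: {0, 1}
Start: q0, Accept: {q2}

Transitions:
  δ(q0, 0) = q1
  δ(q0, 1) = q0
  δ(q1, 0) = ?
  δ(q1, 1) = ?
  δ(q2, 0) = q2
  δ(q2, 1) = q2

What each state remembers (consistent with the given transitions and accept states):
  q0: 01 not seen yet and the last symbol was not 0
  q1: 01 not seen yet and the last symbol was 0
  q2: the substring 01 has already been seen
Filling in the missing entries:
  δ(q1, 0): in q1 (01 not seen yet and the last symbol was 0), after reading 0 we have: 01 not seen yet and the last symbol was 0 → q1
  δ(q1, 1): in q1 (01 not seen yet and the last symbol was 0), after reading 1 we have: the substring 01 has already been seen → q2

Final answer: δ(q1, 0) = q1; δ(q1, 1) = q2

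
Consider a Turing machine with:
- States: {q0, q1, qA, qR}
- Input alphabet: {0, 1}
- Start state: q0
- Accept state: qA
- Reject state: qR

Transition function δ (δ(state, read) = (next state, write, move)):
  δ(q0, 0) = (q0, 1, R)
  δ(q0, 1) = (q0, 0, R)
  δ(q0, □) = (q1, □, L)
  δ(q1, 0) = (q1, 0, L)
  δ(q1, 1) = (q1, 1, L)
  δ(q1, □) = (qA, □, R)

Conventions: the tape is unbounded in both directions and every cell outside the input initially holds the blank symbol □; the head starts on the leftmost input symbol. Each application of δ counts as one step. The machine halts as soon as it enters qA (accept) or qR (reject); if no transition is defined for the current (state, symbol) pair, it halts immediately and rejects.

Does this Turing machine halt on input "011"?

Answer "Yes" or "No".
Step 0: [q0]011 (head at position 0)
Step 1: δ(q0, 0) = (q0, 1, R)  ⊢  1[q0]11 (head at position 1)
Step 2: δ(q0, 1) = (q0, 0, R)  ⊢  10[q0]1 (head at position 2)
Step 3: δ(q0, 1) = (q0, 0, R)  ⊢  100[q0]□ (head at position 3)
Step 4: δ(q0, □) = (q1, □, L)  ⊢  10[q1]0□ (head at position 2)
Step 5: δ(q1, 0) = (q1, 0, L)  ⊢  1[q1]00□ (head at position 1)
Step 6: δ(q1, 0) = (q1, 0, L)  ⊢  [q1]100□ (head at position 0)
Step 7: δ(q1, 1) = (q1, 1, L)  ⊢  [q1]□100□ (head at position -1)
Step 8: δ(q1, □) = (qA, □, R)  ⊢  □[qA]100□ (head at position 0)
The machine is in qA, so it halts and accepts.
It halts after 8 steps.

Final answer: Yes - halts after 8 steps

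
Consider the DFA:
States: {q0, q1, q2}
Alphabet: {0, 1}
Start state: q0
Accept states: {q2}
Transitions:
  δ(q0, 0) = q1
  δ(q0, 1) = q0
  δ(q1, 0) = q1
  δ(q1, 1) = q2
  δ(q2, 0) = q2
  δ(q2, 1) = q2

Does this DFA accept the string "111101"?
Processing string "111101":
  q0 --1--> q0
  q0 --1--> q0
  q0 --1--> q0
  q0 --1--> q0
  q0 --0--> q1
  q1 --1--> q2
Final state: q2
Accept states: {q2}
q2 is an accept state, so the string is accepted.

Final answer: Yes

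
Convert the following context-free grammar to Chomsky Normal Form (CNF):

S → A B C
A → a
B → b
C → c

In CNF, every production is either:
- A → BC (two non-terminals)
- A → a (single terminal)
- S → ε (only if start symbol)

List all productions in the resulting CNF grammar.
The grammar has no ε-productions or unit productions to eliminate.
A → a is already in CNF (single terminal) – keep it.
B → b is already in CNF (single terminal) – keep it.
C → c is already in CNF (single terminal) – keep it.
S → A B C has 3 symbols on the right: break it into binary productions S → A X0, X0 → B C.
Resulting CNF grammar (5 productions): A → a; B → b; C → c; S → A X0; X0 → B C

Final answer: A → a; B → b; C → c; S → A X0; X0 → B C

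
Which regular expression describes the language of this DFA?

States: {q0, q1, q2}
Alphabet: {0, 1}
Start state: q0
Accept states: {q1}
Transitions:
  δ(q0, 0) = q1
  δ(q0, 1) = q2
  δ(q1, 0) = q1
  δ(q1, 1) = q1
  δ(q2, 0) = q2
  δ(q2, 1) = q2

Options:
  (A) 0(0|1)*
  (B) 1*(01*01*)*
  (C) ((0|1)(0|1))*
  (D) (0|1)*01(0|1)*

Testing sample strings against the DFA:
  '0000' -> accepted
  '1111' -> rejected
  '01111' -> accepted
  '01011' -> accepted
Checking each option for a counterexample:
  (A) 0(0|1)*: agrees with the DFA on all strings of length ≤ 4
  (B) 1*(01*01*)*: ε is rejected by the DFA but matches the regex → eliminated
  (C) ((0|1)(0|1))*: ε is rejected by the DFA but matches the regex → eliminated
  (D) (0|1)*01(0|1)*: '0' is accepted by the DFA but does not match the regex → eliminated
Only (A) 0(0|1)* is consistent with the DFA.

Final answer: (A) 0(0|1)*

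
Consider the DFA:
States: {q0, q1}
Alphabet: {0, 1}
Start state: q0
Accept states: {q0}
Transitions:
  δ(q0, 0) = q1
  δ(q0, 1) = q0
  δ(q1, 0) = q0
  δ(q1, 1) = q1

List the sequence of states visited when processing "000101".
Starting at q0
Read '0': q0 -> q1
Read '0': q1 -> q0
Read '0': q0 -> q1
Read '1': q1 -> q1
Read '0': q1 -> q0
Read '1': q0 -> q0

Final answer: q0 -> q1 -> q0 -> q1 -> q1 -> q0 -> q0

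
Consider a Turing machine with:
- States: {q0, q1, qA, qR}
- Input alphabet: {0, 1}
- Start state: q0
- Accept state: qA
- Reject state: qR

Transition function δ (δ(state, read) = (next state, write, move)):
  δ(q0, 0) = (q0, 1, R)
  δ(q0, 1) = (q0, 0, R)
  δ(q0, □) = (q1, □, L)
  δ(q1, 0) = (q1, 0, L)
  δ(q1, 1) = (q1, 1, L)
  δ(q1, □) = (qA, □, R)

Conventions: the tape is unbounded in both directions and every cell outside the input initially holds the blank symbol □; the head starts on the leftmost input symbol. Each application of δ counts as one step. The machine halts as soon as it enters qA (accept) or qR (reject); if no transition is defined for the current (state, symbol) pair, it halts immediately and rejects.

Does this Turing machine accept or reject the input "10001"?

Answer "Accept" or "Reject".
Step 0: [q0]10001 (head at position 0)
Step 1: δ(q0, 1) = (q0, 0, R)  ⊢  0[q0]0001 (head at position 1)
Step 2: δ(q0, 0) = (q0, 1, R)  ⊢  01[q0]001 (head at position 2)
Step 3: δ(q0, 0) = (q0, 1, R)  ⊢  011[q0]01 (head at position 3)
Step 4: δ(q0, 0) = (q0, 1, R)  ⊢  0111[q0]1 (head at position 4)
Step 5: δ(q0, 1) = (q0, 0, R)  ⊢  01110[q0]□ (head at position 5)
Step 6: δ(q0, □) = (q1, □, L)  ⊢  0111[q1]0□ (head at position 4)
Step 7: δ(q1, 0) = (q1, 0, L)  ⊢  011[q1]10□ (head at position 3)
Step 8: δ(q1, 1) = (q1, 1, L)  ⊢  01[q1]110□ (head at position 2)
Step 9: δ(q1, 1) = (q1, 1, L)  ⊢  0[q1]1110□ (head at position 1)
Step 10: δ(q1, 1) = (q1, 1, L)  ⊢  [q1]01110□ (head at position 0)
Step 11: δ(q1, 0) = (q1, 0, L)  ⊢  [q1]□01110□ (head at position -1)
Step 12: δ(q1, □) = (qA, □, R)  ⊢  □[qA]01110□ (head at position 0)
The machine is in qA, so it halts and accepts.

Final answer: Accept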